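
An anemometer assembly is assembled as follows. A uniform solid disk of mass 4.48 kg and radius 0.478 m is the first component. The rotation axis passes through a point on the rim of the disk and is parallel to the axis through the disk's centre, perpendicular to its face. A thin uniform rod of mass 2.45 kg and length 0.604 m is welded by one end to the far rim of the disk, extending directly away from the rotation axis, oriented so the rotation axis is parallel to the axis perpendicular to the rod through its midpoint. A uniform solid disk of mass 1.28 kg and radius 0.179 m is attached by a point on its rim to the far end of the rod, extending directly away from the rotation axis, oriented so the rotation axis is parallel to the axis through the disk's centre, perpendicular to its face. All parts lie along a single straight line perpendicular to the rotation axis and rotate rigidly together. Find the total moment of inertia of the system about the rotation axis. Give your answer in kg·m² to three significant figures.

Solid disk: I_cm = (1/2)MR² = (1/2)(4.48)(0.478)² = 0.5118 kg·m²; centre at d = 0.478 m, so the parallel axis theorem gives I = 0.5118 + (4.48)(0.478)² = 1.5354 kg·m².
Thin rod: I_cm = (1/12)ML² = (1/12)(2.45)(0.604)² = 0.074483 kg·m²; centre at d = 0.478 + 0.478 + 0.302 = 1.258 m, so the parallel axis theorem gives I = 0.074483 + (2.45)(1.258)² = 3.9518 kg·m².
Solid disk: I_cm = (1/2)MR² = (1/2)(1.28)(0.179)² = 0.020506 kg·m²; centre at d = 0.478 + 0.478 + 0.302 + 0.302 + 0.179 = 1.739 m, so the parallel axis theorem gives I = 0.020506 + (1.28)(1.739)² = 3.8914 kg·m².
Total I = 1.5354 + 3.9518 + 3.8914 = 9.3786 kg·m².

9.38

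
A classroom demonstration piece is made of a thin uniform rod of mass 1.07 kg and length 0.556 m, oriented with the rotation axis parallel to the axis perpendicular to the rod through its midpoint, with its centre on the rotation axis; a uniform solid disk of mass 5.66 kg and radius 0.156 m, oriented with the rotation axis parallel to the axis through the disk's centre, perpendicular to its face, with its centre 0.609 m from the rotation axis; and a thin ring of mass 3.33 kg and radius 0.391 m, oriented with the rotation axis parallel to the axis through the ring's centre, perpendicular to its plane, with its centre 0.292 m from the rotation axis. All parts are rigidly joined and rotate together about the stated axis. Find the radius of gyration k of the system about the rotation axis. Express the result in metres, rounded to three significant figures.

0.545

Thin rod: I_cm = (1/12)ML² = (1/12)(1.07)(0.556)² = 0.027565 kg m^2; axis through the centre, so I = 0.027565 kg m^2.
Solid disk: I_cm = (1/2)MR² = (1/2)(5.66)(0.156)² = 0.068871 kg m^2; centre at d = 0.609 m, so I = I_cm + Md² gives I = 0.068871 + (5.66)(0.609)² = 2.1681 kg m^2.
Thin ring: I_cm = MR² = (3.33)(0.391)² = 0.50909 kg m^2; centre at d = 0.292 m, so I = I_cm + Md² gives I = 0.50909 + (3.33)(0.292)² = 0.79302 kg m^2.
Total I = 2.9886 kg m^2; total mass M = 10.06 kg.
k = √(I/M) = √(2.9886/10.06) = 0.54505 m.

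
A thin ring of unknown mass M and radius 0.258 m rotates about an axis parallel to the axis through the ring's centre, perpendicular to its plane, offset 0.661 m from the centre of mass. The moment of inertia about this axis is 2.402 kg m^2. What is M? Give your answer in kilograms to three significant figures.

4.77

I = I_cm + Md² = MR² + Md² = M·[1·(0.258)² + (0.661)²] = M·0.50349.
So M = 2.402 / 0.50349 = 4.7707 kg.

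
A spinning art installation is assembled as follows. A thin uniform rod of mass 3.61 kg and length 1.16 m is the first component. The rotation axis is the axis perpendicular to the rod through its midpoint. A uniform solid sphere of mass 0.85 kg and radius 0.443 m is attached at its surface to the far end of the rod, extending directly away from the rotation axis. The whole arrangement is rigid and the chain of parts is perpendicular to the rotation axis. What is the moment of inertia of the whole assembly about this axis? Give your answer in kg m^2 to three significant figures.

1.36

Thin rod: I_cm = (1/12)ML² = (1/12)(3.61)(1.16)² = 0.4048 kg m^2; axis through the centre, so I = 0.4048 kg m^2.
Solid sphere: I_cm = (2/5)MR² = (2/5)(0.85)(0.443)² = 0.066725 kg m^2; centre at d = 0.58 + 0.443 = 1.023 m, so the parallel axis theorem gives I = 0.066725 + (0.85)(1.023)² = 0.95627 kg m^2.
Total I = 0.4048 + 0.95627 = 1.3611 kg m^2.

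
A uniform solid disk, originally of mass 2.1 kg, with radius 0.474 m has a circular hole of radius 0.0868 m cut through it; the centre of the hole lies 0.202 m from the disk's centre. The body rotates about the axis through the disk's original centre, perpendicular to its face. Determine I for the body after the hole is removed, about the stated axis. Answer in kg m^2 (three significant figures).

0.233

Unpierced body about its centre: I₀ = (1/2)MR² = (1/2)(2.1)(0.474)² = 0.23591 kg m^2.
The removed disk has mass m = M·(r/R)² = (2.1)(0.0868/0.474)² = 0.070421 kg (same uniform areal density).
Its moment of inertia about the rotation axis (parallel-axis theorem): I_hole = (1/2)mr² + md² = (1/2)(0.070421)(0.0868)² + (0.070421)(0.202)² = 0.0031387 kg m^2.
Treating the hole as negative mass, I = I₀ − I_hole = 0.23591 − 0.0031387 = 0.23277 kg m^2.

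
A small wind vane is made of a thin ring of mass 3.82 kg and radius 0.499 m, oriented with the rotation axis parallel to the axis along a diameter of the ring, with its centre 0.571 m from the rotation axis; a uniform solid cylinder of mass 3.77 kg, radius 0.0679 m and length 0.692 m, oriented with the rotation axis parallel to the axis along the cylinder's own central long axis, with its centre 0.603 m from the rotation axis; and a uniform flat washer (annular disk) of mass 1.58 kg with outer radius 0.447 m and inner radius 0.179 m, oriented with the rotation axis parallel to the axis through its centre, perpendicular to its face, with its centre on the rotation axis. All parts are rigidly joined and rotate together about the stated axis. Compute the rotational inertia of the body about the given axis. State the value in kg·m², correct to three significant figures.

Thin ring: I_cm = (1/2)MR² = (1/2)(3.82)(0.499)² = 0.47559 kg·m²; centre at d = 0.571 m, so the parallel axis theorem gives I = 0.47559 + (3.82)(0.571)² = 1.7211 kg·m².
Solid cylinder: I_cm = (1/2)MR² = (1/2)(3.77)(0.0679)² = 0.0086906 kg·m²; centre at d = 0.603 m, so the parallel axis theorem gives I = 0.0086906 + (3.77)(0.603)² = 1.3795 kg·m².
Annular disk: I_cm = (1/2)M(R²+r²) = (1/2)(1.58)[(0.447)² + (0.179)²] = 0.18316 kg·m²; axis through the centre, so I = 0.18316 kg·m².
Total I = 1.7211 + 1.3795 + 0.18316 = 3.2837 kg·m².

3.28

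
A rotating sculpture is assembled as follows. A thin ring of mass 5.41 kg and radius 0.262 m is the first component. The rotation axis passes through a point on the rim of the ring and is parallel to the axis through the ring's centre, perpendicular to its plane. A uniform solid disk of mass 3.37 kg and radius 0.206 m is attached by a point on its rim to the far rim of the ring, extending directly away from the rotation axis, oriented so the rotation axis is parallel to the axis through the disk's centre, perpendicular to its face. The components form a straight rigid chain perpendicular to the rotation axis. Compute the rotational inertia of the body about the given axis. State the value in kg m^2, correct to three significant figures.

Thin ring: I_cm = MR² = (5.41)(0.262)² = 0.37136 kg m^2; centre at d = 0.262 m, so the parallel axis theorem gives I = 0.37136 + (5.41)(0.262)² = 0.74273 kg m^2.
Solid disk: I_cm = (1/2)MR² = (1/2)(3.37)(0.206)² = 0.071505 kg m^2; centre at d = 0.262 + 0.262 + 0.206 = 0.73 m, so the parallel axis theorem gives I = 0.071505 + (3.37)(0.73)² = 1.8674 kg m^2.
Total I = 0.74273 + 1.8674 = 2.6101 kg m^2.

2.61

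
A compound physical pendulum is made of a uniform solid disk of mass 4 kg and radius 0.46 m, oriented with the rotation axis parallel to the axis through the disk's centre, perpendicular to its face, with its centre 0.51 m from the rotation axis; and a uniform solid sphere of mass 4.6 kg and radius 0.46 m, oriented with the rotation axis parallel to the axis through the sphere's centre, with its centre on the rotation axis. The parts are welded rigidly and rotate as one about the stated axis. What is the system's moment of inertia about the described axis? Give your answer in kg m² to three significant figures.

1.85

Solid disk: I_cm = (1/2)MR² = (1/2)(4)(0.46)² = 0.4232 kg m²; centre at d = 0.51 m, so I = I_cm + Md² gives I = 0.4232 + (4)(0.51)² = 1.4636 kg m².
Solid sphere: I_cm = (2/5)MR² = (2/5)(4.6)(0.46)² = 0.38934 kg m²; axis through the centre, so I = 0.38934 kg m².
Total I = 1.4636 + 0.38934 = 1.8529 kg m².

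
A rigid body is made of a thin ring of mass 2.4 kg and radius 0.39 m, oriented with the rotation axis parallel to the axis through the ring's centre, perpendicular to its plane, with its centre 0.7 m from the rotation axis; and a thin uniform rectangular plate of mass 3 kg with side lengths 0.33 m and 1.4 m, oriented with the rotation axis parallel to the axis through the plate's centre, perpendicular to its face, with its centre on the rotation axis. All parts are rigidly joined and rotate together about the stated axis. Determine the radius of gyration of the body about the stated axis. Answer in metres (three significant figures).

0.617

Thin ring: I_cm = MR² = (2.4)(0.39)² = 0.36504 kg·m²; centre at d = 0.7 m, so the parallel axis theorem gives I = 0.36504 + (2.4)(0.7)² = 1.541 kg·m².
Rectangular plate: I_cm = (1/12)M(a²+b²) = (1/12)(3)[(0.33)² + (1.4)²] = 0.51722 kg·m²; axis through the centre, so I = 0.51722 kg·m².
Total I = 2.0583 kg·m²; total mass M = 5.4 kg.
k = √(I/M) = √(2.0583/5.4) = 0.61738 m.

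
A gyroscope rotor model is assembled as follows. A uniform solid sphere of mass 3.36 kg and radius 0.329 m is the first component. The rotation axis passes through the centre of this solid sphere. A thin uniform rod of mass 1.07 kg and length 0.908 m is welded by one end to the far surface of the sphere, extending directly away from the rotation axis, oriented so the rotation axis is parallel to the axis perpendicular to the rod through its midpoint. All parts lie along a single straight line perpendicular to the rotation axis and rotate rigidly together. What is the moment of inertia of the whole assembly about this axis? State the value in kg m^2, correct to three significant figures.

0.875

Solid sphere: I_cm = (2/5)MR² = (2/5)(3.36)(0.329)² = 0.14548 kg m^2; axis through the centre, so I = 0.14548 kg m^2.
Thin rod: I_cm = (1/12)ML² = (1/12)(1.07)(0.908)² = 0.073515 kg m^2; centre at d = 0.329 + 0.454 = 0.783 m, so the parallel axis theorem gives I = 0.073515 + (1.07)(0.783)² = 0.72952 kg m^2.
Total I = 0.14548 + 0.72952 = 0.875 kg m^2.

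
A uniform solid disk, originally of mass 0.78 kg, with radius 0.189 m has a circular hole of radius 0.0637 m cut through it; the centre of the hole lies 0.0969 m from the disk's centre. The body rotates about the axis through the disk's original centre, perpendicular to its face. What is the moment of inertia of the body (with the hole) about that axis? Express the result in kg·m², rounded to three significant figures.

Unpierced body about its centre: I₀ = (1/2)MR² = (1/2)(0.78)(0.189)² = 0.013931 kg·m².
The removed disk has mass m = M·(r/R)² = (0.78)(0.0637/0.189)² = 0.088603 kg (same uniform areal density).
Its moment of inertia about the rotation axis (parallel-axis theorem): I_hole = (1/2)mr² + md² = (1/2)(0.088603)(0.0637)² + (0.088603)(0.0969)² = 0.0010117 kg·m².
Treating the hole as negative mass, I = I₀ − I_hole = 0.013931 − 0.0010117 = 0.012919 kg·m².

0.0129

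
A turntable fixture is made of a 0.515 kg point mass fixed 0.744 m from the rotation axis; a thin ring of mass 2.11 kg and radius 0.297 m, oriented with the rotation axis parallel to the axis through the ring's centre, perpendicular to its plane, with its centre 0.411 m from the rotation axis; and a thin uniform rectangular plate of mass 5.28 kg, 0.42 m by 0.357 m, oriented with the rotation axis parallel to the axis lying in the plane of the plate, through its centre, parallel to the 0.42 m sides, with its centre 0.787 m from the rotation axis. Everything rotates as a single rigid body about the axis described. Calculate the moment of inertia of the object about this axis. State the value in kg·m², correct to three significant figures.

4.15

Point mass: I_cm = 0; centre at d = 0.744 m, so the parallel axis theorem gives I = 0 + (0.515)(0.744)² = 0.28507 kg·m².
Thin ring: I_cm = MR² = (2.11)(0.297)² = 0.18612 kg·m²; centre at d = 0.411 m, so the parallel axis theorem gives I = 0.18612 + (2.11)(0.411)² = 0.54254 kg·m².
Rectangular plate: I_cm = (1/12)Mb² = (1/12)(5.28)(0.357)² = 0.056078 kg·m²; centre at d = 0.787 m, so the parallel axis theorem gives I = 0.056078 + (5.28)(0.787)² = 3.3263 kg·m².
Total I = 0.28507 + 0.54254 + 3.3263 = 4.154 kg·m².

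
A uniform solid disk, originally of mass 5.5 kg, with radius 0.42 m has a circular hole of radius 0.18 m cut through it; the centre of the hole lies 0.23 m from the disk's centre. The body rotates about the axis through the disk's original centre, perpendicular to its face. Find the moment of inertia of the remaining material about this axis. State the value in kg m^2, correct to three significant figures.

0.415

Unpierced body about its centre: I₀ = (1/2)MR² = (1/2)(5.5)(0.42)² = 0.4851 kg m^2.
The removed disk has mass m = M·(r/R)² = (5.5)(0.18/0.42)² = 1.0102 kg (same uniform areal density).
Its moment of inertia about the rotation axis (parallel-axis theorem): I_hole = (1/2)mr² + md² = (1/2)(1.0102)(0.18)² + (1.0102)(0.23)² = 0.069805 kg m^2.
Treating the hole as negative mass, I = I₀ − I_hole = 0.4851 − 0.069805 = 0.41529 kg m^2.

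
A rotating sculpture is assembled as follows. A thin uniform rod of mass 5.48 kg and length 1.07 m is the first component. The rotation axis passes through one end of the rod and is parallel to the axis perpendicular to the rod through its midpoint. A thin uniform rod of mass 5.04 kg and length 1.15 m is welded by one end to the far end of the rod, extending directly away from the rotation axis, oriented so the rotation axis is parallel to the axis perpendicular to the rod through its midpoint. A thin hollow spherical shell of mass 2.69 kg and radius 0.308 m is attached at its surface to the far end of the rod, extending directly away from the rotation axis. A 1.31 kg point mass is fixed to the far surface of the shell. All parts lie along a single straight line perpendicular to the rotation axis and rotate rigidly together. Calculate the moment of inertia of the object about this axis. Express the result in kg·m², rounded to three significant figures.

Thin rod: I_cm = (1/12)ML² = (1/12)(5.48)(1.07)² = 0.52284 kg·m²; centre at d = 0.535 m, so I = I_cm + Md² gives I = 0.52284 + (5.48)(0.535)² = 2.0914 kg·m².
Thin rod: I_cm = (1/12)ML² = (1/12)(5.04)(1.15)² = 0.55545 kg·m²; centre at d = 0.535 + 0.535 + 0.575 = 1.645 m, so I = I_cm + Md² gives I = 0.55545 + (5.04)(1.645)² = 14.194 kg·m².
Spherical shell: I_cm = (2/3)MR² = (2/3)(2.69)(0.308)² = 0.17012 kg·m²; centre at d = 0.535 + 0.535 + 0.575 + 0.575 + 0.308 = 2.528 m, so I = I_cm + Md² gives I = 0.17012 + (2.69)(2.528)² = 17.361 kg·m².
Point mass: I_cm = 0; centre at d = 0.535 + 0.535 + 0.575 + 0.575 + 0.308 + 0.308 = 2.836 m, so I = I_cm + Md² gives I = 0 + (1.31)(2.836)² = 10.536 kg·m².
Total I = 2.0914 + 14.194 + 17.361 + 10.536 = 44.183 kg·m².

44.2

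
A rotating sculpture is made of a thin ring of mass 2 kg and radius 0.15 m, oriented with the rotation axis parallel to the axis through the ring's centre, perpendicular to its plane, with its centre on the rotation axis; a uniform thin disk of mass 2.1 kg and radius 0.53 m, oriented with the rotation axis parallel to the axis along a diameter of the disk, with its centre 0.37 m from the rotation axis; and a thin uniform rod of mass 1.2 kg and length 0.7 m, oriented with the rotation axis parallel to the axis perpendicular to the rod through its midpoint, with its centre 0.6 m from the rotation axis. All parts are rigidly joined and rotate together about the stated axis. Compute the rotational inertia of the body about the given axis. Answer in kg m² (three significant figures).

Thin ring: I_cm = MR² = (2)(0.15)² = 0.045 kg m²; axis through the centre, so I = 0.045 kg m².
Thin disk: I_cm = (1/4)MR² = (1/4)(2.1)(0.53)² = 0.14747 kg m²; centre at d = 0.37 m, so the parallel axis theorem gives I = 0.14747 + (2.1)(0.37)² = 0.43496 kg m².
Thin rod: I_cm = (1/12)ML² = (1/12)(1.2)(0.7)² = 0.049 kg m²; centre at d = 0.6 m, so the parallel axis theorem gives I = 0.049 + (1.2)(0.6)² = 0.481 kg m².
Total I = 0.045 + 0.43496 + 0.481 = 0.96096 kg m².

0.961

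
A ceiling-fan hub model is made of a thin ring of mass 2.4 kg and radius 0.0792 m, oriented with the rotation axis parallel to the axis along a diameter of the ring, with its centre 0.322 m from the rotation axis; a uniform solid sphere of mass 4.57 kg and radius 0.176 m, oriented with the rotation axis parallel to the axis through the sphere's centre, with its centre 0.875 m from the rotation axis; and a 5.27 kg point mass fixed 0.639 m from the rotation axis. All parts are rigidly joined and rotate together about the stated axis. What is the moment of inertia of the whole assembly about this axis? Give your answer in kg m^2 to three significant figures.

5.96

Thin ring: I_cm = (1/2)MR² = (1/2)(2.4)(0.0792)² = 0.0075272 kg m^2; centre at d = 0.322 m, so the parallel axis theorem gives I = 0.0075272 + (2.4)(0.322)² = 0.25637 kg m^2.
Solid sphere: I_cm = (2/5)MR² = (2/5)(4.57)(0.176)² = 0.056624 kg m^2; centre at d = 0.875 m, so the parallel axis theorem gives I = 0.056624 + (4.57)(0.875)² = 3.5555 kg m^2.
Point mass: I_cm = 0; centre at d = 0.639 m, so the parallel axis theorem gives I = 0 + (5.27)(0.639)² = 2.1519 kg m^2.
Total I = 0.25637 + 3.5555 + 2.1519 = 5.9638 kg m^2.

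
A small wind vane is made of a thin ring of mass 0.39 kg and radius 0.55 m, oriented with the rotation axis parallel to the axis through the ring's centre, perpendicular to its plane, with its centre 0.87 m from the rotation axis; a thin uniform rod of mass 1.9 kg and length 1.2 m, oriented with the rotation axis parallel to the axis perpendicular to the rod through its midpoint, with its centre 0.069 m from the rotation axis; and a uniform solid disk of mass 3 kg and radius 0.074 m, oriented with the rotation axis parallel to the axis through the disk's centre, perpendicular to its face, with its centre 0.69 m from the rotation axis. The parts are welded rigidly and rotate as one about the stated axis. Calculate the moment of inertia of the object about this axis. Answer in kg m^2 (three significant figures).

2.09

Thin ring: I_cm = MR² = (0.39)(0.55)² = 0.11798 kg m^2; centre at d = 0.87 m, so I = I_cm + Md² gives I = 0.11798 + (0.39)(0.87)² = 0.41317 kg m^2.
Thin rod: I_cm = (1/12)ML² = (1/12)(1.9)(1.2)² = 0.228 kg m^2; centre at d = 0.069 m, so I = I_cm + Md² gives I = 0.228 + (1.9)(0.069)² = 0.23705 kg m^2.
Solid disk: I_cm = (1/2)MR² = (1/2)(3)(0.074)² = 0.008214 kg m^2; centre at d = 0.69 m, so I = I_cm + Md² gives I = 0.008214 + (3)(0.69)² = 1.4365 kg m^2.
Total I = 0.41317 + 0.23705 + 1.4365 = 2.0867 kg m^2.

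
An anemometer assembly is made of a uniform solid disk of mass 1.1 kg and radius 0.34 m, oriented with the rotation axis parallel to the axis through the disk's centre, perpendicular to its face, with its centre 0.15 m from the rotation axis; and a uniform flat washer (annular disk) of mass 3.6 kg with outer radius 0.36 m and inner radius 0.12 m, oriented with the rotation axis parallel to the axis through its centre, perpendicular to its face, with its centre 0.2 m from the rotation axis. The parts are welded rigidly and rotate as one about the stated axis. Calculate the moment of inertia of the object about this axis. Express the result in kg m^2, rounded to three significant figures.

0.492

Solid disk: I_cm = (1/2)MR² = (1/2)(1.1)(0.34)² = 0.06358 kg m^2; centre at d = 0.15 m, so the parallel axis theorem gives I = 0.06358 + (1.1)(0.15)² = 0.08833 kg m^2.
Annular disk: I_cm = (1/2)M(R²+r²) = (1/2)(3.6)[(0.36)² + (0.12)²] = 0.2592 kg m^2; centre at d = 0.2 m, so the parallel axis theorem gives I = 0.2592 + (3.6)(0.2)² = 0.4032 kg m^2.
Total I = 0.08833 + 0.4032 = 0.49153 kg m^2.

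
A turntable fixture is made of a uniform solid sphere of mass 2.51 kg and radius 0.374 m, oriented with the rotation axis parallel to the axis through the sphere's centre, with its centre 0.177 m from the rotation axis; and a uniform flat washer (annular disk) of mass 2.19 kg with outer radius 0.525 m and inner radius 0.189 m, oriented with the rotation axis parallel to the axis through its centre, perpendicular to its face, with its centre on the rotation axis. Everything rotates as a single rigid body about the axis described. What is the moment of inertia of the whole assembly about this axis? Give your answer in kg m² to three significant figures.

Solid sphere: I_cm = (2/5)MR² = (2/5)(2.51)(0.374)² = 0.14044 kg m²; centre at d = 0.177 m, so I = I_cm + Md² gives I = 0.14044 + (2.51)(0.177)² = 0.21907 kg m².
Annular disk: I_cm = (1/2)M(R²+r²) = (1/2)(2.19)[(0.525)² + (0.189)²] = 0.34092 kg m²; axis through the centre, so I = 0.34092 kg m².
Total I = 0.21907 + 0.34092 = 0.56 kg m².

0.560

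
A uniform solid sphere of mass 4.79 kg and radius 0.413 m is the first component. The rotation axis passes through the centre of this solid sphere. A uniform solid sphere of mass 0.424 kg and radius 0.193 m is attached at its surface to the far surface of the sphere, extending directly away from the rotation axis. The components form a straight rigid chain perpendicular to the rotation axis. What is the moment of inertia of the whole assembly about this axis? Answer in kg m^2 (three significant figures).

0.489

Solid sphere: I_cm = (2/5)MR² = (2/5)(4.79)(0.413)² = 0.32681 kg m^2; axis through the centre, so I = 0.32681 kg m^2.
Solid sphere: I_cm = (2/5)MR² = (2/5)(0.424)(0.193)² = 0.0063174 kg m^2; centre at d = 0.413 + 0.193 = 0.606 m, so I = I_cm + Md² gives I = 0.0063174 + (0.424)(0.606)² = 0.16203 kg m^2.
Total I = 0.32681 + 0.16203 = 0.48884 kg m^2.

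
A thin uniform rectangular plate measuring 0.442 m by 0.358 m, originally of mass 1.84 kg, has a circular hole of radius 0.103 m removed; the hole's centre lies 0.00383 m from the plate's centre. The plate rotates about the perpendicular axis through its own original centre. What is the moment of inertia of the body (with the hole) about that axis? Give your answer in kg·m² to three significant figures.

Unpierced body about its centre: I₀ = (1/12)M(a²+b²) = (1/12)(1.84)[(0.442)² + (0.358)²] = 0.049608 kg·m².
The removed disk has mass m = M·πr²/(ab) = (1.84)·π(0.103)²/(0.442·0.358) = 0.38756 kg (same uniform areal density).
Its moment of inertia about the rotation axis (parallel-axis theorem): I_hole = (1/2)mr² + md² = (1/2)(0.38756)(0.103)² + (0.38756)(0.00383)² = 0.0020615 kg·m².
Treating the hole as negative mass, I = I₀ − I_hole = 0.049608 − 0.0020615 = 0.047546 kg·m².

0.0475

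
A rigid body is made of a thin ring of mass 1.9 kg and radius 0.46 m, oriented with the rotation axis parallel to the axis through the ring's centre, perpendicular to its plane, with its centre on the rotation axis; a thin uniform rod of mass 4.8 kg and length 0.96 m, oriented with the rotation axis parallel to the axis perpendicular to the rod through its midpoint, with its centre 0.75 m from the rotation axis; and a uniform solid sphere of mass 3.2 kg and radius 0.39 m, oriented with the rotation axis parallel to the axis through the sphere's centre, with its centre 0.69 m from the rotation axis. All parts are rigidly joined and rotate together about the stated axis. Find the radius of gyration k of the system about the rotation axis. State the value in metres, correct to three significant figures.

Thin ring: I_cm = MR² = (1.9)(0.46)² = 0.40204 kg m²; axis through the centre, so I = 0.40204 kg m².
Thin rod: I_cm = (1/12)ML² = (1/12)(4.8)(0.96)² = 0.36864 kg m²; centre at d = 0.75 m, so the parallel axis theorem gives I = 0.36864 + (4.8)(0.75)² = 3.0686 kg m².
Solid sphere: I_cm = (2/5)MR² = (2/5)(3.2)(0.39)² = 0.19469 kg m²; centre at d = 0.69 m, so the parallel axis theorem gives I = 0.19469 + (3.2)(0.69)² = 1.7182 kg m².
Total I = 5.1889 kg m²; total mass M = 9.9 kg.
k = √(I/M) = √(5.1889/9.9) = 0.72397 m.

0.724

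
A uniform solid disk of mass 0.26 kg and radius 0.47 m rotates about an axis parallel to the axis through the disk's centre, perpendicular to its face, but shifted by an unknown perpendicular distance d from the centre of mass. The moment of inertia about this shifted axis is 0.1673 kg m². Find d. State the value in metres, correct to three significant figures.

0.730

About the centre-of-mass axis, I_cm = (1/2)MR² = (1/2)(0.26)(0.47)² = 0.028717 kg m².
Parallel axis theorem: I = I_cm + Md², so Md² = 0.1673 − 0.028717 = 0.13858 kg m².
d = √(0.13858 / 0.26) = 0.73008 m.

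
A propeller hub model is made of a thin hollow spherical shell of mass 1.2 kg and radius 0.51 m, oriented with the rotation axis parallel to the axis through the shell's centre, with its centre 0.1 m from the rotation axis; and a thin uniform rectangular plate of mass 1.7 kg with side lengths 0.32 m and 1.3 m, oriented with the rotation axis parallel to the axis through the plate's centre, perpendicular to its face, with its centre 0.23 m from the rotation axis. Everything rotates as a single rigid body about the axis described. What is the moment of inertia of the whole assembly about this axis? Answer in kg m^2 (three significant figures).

Spherical shell: I_cm = (2/3)MR² = (2/3)(1.2)(0.51)² = 0.20808 kg m^2; centre at d = 0.1 m, so the parallel axis theorem gives I = 0.20808 + (1.2)(0.1)² = 0.22008 kg m^2.
Rectangular plate: I_cm = (1/12)M(a²+b²) = (1/12)(1.7)[(0.32)² + (1.3)²] = 0.25392 kg m^2; centre at d = 0.23 m, so the parallel axis theorem gives I = 0.25392 + (1.7)(0.23)² = 0.34385 kg m^2.
Total I = 0.22008 + 0.34385 = 0.56393 kg m^2.

0.564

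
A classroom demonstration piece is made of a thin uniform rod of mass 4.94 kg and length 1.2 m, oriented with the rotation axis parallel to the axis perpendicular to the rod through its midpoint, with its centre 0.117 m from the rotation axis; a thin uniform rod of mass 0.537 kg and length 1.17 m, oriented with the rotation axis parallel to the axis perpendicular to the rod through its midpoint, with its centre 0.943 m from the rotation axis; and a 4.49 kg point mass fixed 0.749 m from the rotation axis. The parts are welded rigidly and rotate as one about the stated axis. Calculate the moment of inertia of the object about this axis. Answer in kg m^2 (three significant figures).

Thin rod: I_cm = (1/12)ML² = (1/12)(4.94)(1.2)² = 0.5928 kg m^2; centre at d = 0.117 m, so I = I_cm + Md² gives I = 0.5928 + (4.94)(0.117)² = 0.66042 kg m^2.
Thin rod: I_cm = (1/12)ML² = (1/12)(0.537)(1.17)² = 0.061258 kg m^2; centre at d = 0.943 m, so I = I_cm + Md² gives I = 0.061258 + (0.537)(0.943)² = 0.53878 kg m^2.
Point mass: I_cm = 0; centre at d = 0.749 m, so I = I_cm + Md² gives I = 0 + (4.49)(0.749)² = 2.5189 kg m^2.
Total I = 0.66042 + 0.53878 + 2.5189 = 3.7181 kg m^2.

3.72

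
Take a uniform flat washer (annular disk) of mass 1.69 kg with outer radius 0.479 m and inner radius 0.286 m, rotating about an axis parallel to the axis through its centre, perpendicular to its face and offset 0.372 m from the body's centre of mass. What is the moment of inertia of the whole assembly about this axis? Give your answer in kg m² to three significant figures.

I_cm = (1/2)M(R²+r²) = (1/2)(1.69)[(0.479)² + (0.286)²] = 0.263 kg m²; centre at d = 0.372 m, so the parallel axis theorem gives I = 0.263 + (1.69)(0.372)² = 0.49686 kg m².

0.497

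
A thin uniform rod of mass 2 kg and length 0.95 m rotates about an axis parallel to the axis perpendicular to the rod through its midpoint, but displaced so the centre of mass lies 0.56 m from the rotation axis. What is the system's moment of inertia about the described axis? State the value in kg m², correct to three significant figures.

0.778

I_cm = (1/12)ML² = (1/12)(2)(0.95)² = 0.15042 kg m²; centre at d = 0.56 m, so I = I_cm + Md² gives I = 0.15042 + (2)(0.56)² = 0.77762 kg m².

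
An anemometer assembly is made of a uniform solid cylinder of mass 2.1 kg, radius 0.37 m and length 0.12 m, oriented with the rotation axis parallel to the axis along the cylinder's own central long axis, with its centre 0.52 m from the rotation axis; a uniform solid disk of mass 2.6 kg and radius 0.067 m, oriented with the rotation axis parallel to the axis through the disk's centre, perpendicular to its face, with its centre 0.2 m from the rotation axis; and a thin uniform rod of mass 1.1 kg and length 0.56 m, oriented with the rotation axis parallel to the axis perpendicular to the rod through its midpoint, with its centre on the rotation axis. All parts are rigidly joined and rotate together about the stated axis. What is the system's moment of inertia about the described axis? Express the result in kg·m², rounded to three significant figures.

Solid cylinder: I_cm = (1/2)MR² = (1/2)(2.1)(0.37)² = 0.14375 kg·m²; centre at d = 0.52 m, so I = I_cm + Md² gives I = 0.14375 + (2.1)(0.52)² = 0.71159 kg·m².
Solid disk: I_cm = (1/2)MR² = (1/2)(2.6)(0.067)² = 0.0058357 kg·m²; centre at d = 0.2 m, so I = I_cm + Md² gives I = 0.0058357 + (2.6)(0.2)² = 0.10984 kg·m².
Thin rod: I_cm = (1/12)ML² = (1/12)(1.1)(0.56)² = 0.028747 kg·m²; axis through the centre, so I = 0.028747 kg·m².
Total I = 0.71159 + 0.10984 + 0.028747 = 0.85017 kg·m².

0.850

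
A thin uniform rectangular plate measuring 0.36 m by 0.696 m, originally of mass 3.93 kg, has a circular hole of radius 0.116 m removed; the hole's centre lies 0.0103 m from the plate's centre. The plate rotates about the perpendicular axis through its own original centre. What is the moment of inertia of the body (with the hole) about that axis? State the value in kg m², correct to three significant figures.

0.197

Unpierced body about its centre: I₀ = (1/12)M(a²+b²) = (1/12)(3.93)[(0.36)² + (0.696)²] = 0.20109 kg m².
The removed disk has mass m = M·πr²/(ab) = (3.93)·π(0.116)²/(0.36·0.696) = 0.66305 kg (same uniform areal density).
Its moment of inertia about the rotation axis (parallel-axis theorem): I_hole = (1/2)mr² + md² = (1/2)(0.66305)(0.116)² + (0.66305)(0.0103)² = 0.0045313 kg m².
Treating the hole as negative mass, I = I₀ − I_hole = 0.20109 − 0.0045313 = 0.19656 kg m².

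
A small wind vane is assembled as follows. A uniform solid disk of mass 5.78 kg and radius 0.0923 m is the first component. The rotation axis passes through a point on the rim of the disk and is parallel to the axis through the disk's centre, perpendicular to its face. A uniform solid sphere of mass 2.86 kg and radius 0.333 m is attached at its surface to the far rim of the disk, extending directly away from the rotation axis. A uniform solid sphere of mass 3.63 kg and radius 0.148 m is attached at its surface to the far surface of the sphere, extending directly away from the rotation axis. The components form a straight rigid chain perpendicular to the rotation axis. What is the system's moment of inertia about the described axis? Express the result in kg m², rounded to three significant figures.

Solid disk: I_cm = (1/2)MR² = (1/2)(5.78)(0.0923)² = 0.024621 kg m²; centre at d = 0.0923 m, so I = I_cm + Md² gives I = 0.024621 + (5.78)(0.0923)² = 0.073862 kg m².
Solid sphere: I_cm = (2/5)MR² = (2/5)(2.86)(0.333)² = 0.12686 kg m²; centre at d = 0.0923 + 0.0923 + 0.333 = 0.5176 m, so I = I_cm + Md² gives I = 0.12686 + (2.86)(0.5176)² = 0.89308 kg m².
Solid sphere: I_cm = (2/5)MR² = (2/5)(3.63)(0.148)² = 0.031805 kg m²; centre at d = 0.0923 + 0.0923 + 0.333 + 0.333 + 0.148 = 0.9986 m, so I = I_cm + Md² gives I = 0.031805 + (3.63)(0.9986)² = 3.6516 kg m².
Total I = 0.073862 + 0.89308 + 3.6516 = 4.6186 kg m².

4.62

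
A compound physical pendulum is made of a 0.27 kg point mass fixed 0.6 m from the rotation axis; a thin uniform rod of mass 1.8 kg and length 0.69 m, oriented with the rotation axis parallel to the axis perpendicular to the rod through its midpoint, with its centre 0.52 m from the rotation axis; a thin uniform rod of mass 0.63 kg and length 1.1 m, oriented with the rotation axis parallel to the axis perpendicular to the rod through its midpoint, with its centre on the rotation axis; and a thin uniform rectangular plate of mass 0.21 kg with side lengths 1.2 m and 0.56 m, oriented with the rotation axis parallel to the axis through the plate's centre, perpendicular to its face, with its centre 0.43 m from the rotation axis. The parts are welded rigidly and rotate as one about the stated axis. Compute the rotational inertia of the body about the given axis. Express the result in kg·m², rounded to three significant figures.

Point mass: I_cm = 0; centre at d = 0.6 m, so the parallel axis theorem gives I = 0 + (0.27)(0.6)² = 0.0972 kg·m².
Thin rod: I_cm = (1/12)ML² = (1/12)(1.8)(0.69)² = 0.071415 kg·m²; centre at d = 0.52 m, so the parallel axis theorem gives I = 0.071415 + (1.8)(0.52)² = 0.55814 kg·m².
Thin rod: I_cm = (1/12)ML² = (1/12)(0.63)(1.1)² = 0.063525 kg·m²; axis through the centre, so I = 0.063525 kg·m².
Rectangular plate: I_cm = (1/12)M(a²+b²) = (1/12)(0.21)[(1.2)² + (0.56)²] = 0.030688 kg·m²; centre at d = 0.43 m, so the parallel axis theorem gives I = 0.030688 + (0.21)(0.43)² = 0.069517 kg·m².
Total I = 0.0972 + 0.55814 + 0.063525 + 0.069517 = 0.78838 kg·m².

0.788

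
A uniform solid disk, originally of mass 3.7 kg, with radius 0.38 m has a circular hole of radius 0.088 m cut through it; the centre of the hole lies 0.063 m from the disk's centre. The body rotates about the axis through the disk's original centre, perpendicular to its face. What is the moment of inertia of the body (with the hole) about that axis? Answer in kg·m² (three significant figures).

Unpierced body about its centre: I₀ = (1/2)MR² = (1/2)(3.7)(0.38)² = 0.26714 kg·m².
The removed disk has mass m = M·(r/R)² = (3.7)(0.088/0.38)² = 0.19843 kg (same uniform areal density).
Its moment of inertia about the rotation axis (parallel-axis theorem): I_hole = (1/2)mr² + md² = (1/2)(0.19843)(0.088)² + (0.19843)(0.063)² = 0.0015559 kg·m².
Treating the hole as negative mass, I = I₀ − I_hole = 0.26714 − 0.0015559 = 0.26558 kg·m².

0.266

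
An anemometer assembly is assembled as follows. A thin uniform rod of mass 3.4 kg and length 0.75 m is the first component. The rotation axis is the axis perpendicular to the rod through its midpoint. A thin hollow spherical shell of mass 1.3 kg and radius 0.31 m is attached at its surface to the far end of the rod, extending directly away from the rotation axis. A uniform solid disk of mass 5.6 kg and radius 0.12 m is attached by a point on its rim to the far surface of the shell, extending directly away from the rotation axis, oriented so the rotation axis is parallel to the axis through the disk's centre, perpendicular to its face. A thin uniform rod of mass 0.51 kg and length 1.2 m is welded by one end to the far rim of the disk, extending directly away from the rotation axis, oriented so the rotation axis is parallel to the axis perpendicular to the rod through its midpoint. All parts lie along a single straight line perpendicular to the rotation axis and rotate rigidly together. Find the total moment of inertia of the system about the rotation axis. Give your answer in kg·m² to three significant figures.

Thin rod: I_cm = (1/12)ML² = (1/12)(3.4)(0.75)² = 0.15937 kg·m²; axis through the centre, so I = 0.15937 kg·m².
Spherical shell: I_cm = (2/3)MR² = (2/3)(1.3)(0.31)² = 0.083287 kg·m²; centre at d = 0.375 + 0.31 = 0.685 m, so the parallel axis theorem gives I = 0.083287 + (1.3)(0.685)² = 0.69328 kg·m².
Solid disk: I_cm = (1/2)MR² = (1/2)(5.6)(0.12)² = 0.04032 kg·m²; centre at d = 0.375 + 0.31 + 0.31 + 0.12 = 1.115 m, so the parallel axis theorem gives I = 0.04032 + (5.6)(1.115)² = 7.0024 kg·m².
Thin rod: I_cm = (1/12)ML² = (1/12)(0.51)(1.2)² = 0.0612 kg·m²; centre at d = 0.375 + 0.31 + 0.31 + 0.12 + 0.12 + 0.6 = 1.835 m, so the parallel axis theorem gives I = 0.0612 + (0.51)(1.835)² = 1.7785 kg·m².
Total I = 0.15937 + 0.69328 + 7.0024 + 1.7785 = 9.6335 kg·m².

9.63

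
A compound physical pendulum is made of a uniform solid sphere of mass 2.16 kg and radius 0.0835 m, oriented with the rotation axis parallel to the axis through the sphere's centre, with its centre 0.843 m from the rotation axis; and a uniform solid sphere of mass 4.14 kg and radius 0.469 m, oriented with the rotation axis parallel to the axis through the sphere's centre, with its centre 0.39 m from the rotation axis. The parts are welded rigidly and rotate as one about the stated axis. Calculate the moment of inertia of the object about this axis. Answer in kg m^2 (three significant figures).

2.53

Solid sphere: I_cm = (2/5)MR² = (2/5)(2.16)(0.0835)² = 0.006024 kg m^2; centre at d = 0.843 m, so I = I_cm + Md² gives I = 0.006024 + (2.16)(0.843)² = 1.541 kg m^2.
Solid sphere: I_cm = (2/5)MR² = (2/5)(4.14)(0.469)² = 0.36426 kg m^2; centre at d = 0.39 m, so I = I_cm + Md² gives I = 0.36426 + (4.14)(0.39)² = 0.99395 kg m^2.
Total I = 1.541 + 0.99395 = 2.535 kg m^2.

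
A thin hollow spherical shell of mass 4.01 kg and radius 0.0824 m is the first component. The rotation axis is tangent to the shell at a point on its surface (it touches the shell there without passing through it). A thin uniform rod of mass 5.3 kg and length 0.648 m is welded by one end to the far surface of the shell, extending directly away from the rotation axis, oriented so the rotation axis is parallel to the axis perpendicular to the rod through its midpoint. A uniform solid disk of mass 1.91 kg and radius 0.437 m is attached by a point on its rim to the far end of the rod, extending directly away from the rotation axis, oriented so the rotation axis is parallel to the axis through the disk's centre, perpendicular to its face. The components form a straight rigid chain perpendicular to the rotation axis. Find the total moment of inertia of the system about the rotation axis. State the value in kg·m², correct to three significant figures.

Spherical shell: I_cm = (2/3)MR² = (2/3)(4.01)(0.0824)² = 0.018151 kg·m²; centre at d = 0.0824 m, so the parallel axis theorem gives I = 0.018151 + (4.01)(0.0824)² = 0.045378 kg·m².
Thin rod: I_cm = (1/12)ML² = (1/12)(5.3)(0.648)² = 0.18546 kg·m²; centre at d = 0.0824 + 0.0824 + 0.324 = 0.4888 m, so the parallel axis theorem gives I = 0.18546 + (5.3)(0.4888)² = 1.4518 kg·m².
Solid disk: I_cm = (1/2)MR² = (1/2)(1.91)(0.437)² = 0.18238 kg·m²; centre at d = 0.0824 + 0.0824 + 0.324 + 0.324 + 0.437 = 1.2498 m, so the parallel axis theorem gives I = 0.18238 + (1.91)(1.2498)² = 3.1658 kg·m².
Total I = 0.045378 + 1.4518 + 3.1658 = 4.6629 kg·m².

4.66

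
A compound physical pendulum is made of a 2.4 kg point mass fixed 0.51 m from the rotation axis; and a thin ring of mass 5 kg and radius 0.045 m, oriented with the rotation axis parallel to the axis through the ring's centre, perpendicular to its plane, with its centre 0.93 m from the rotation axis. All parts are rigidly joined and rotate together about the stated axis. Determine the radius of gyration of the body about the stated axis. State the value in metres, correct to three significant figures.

0.819

Point mass: I_cm = 0; centre at d = 0.51 m, so I = I_cm + Md² gives I = 0 + (2.4)(0.51)² = 0.62424 kg m^2.
Thin ring: I_cm = MR² = (5)(0.045)² = 0.010125 kg m^2; centre at d = 0.93 m, so I = I_cm + Md² gives I = 0.010125 + (5)(0.93)² = 4.3346 kg m^2.
Total I = 4.9589 kg m^2; total mass M = 7.4 kg.
k = √(I/M) = √(4.9589/7.4) = 0.81861 m.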